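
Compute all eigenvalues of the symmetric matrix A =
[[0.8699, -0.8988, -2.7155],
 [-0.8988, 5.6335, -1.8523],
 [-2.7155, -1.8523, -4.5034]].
sigma(A) ≈ {-6, 2, 6}

A is real symmetric, so its spectrum consists of real eigenvalues. Expanding the characteristic polynomial of the displayed matrix gives
  det(λ I - A) = p(λ) = λ^3 + (-2)λ^2 + (-36)λ + (71.9988).
Solving p(λ) = 0 yields eigenvalues ≈ -6, 2, 6. (A is shown rounded to 4 decimals, so these recover the underlying integer eigenvalues to within that precision.)
Verification: the trace of A = 2 equals the sum of eigenvalues 2, and det(A) ≈ -71.9988 matches the eigenvalue product -72.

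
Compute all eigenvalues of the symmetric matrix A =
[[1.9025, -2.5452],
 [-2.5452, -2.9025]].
sigma(A) ≈ {-4, 3}

A is real symmetric, so its spectrum consists of real eigenvalues. Expanding the characteristic polynomial of the displayed matrix gives
  det(λ I - A) = p(λ) = λ^2 + (1)λ + (-12).
Solving p(λ) = 0 yields eigenvalues ≈ -4, 3. (A is shown rounded to 4 decimals, so these recover the underlying integer eigenvalues to within that precision.)
Verification: the trace of A = -1 equals the sum of eigenvalues -1, and det(A) ≈ -12.0000 matches the eigenvalue product -12.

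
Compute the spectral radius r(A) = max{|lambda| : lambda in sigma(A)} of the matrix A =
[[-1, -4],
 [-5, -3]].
r(A) = (4 + sqrt(84))/2 ≈ 6.5826

The eigenvalues of A are the roots of its characteristic polynomial. With M = A (coefficients from the trace and determinant):
  p(λ) = det(λ I - M) = λ^2 + 4λ - 17.
For λ^2 + 4λ - 17 the discriminant is 84. It is nonnegative but not a perfect square, so the roots are real and irrational: λ = (-4 ± sqrt(84))/2 ≈ 2.5826, -6.5826.
Thus the eigenvalues (to 4 decimals) are 2.5826 (modulus 2.5826); -6.5826 (modulus 6.5826). The spectral radius is the largest modulus: r(A) = (4 + sqrt(84))/2 ≈ 6.5826. (Cross-check: r(A) ≤ ||A||_2 ≈ 6.6713; equality holds whenever A is normal, though it can also hold for some non-normal A.)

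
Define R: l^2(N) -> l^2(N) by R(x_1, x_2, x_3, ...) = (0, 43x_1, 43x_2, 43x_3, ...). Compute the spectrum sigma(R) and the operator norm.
sigma(R) = closed disk {z in C : |z| ≤ 43}; ||R|| = 43

Note R = 43·U where U is the unit right shift (U x)_k = x_{k-1} (with x_0 := 0); so ||R|| = 43||U|| and sigma(R) = 43·sigma(U). ||R x||^2 = sum_{k≥1} |43x_k|^2 = 1849||x||^2, so ||R|| = 43 and sigma(R) ⊂ {|z| ≤ 43}. For any |lambda| < 43, the equation (R - lambda I) x = 0 forces x_1 = 0, then 43x_k = lambda x_{k+1} ⇒ x = 0, so R has no eigenvalues. But (R - lambda I) is not surjective for |lambda| < 43: solving (R - lambda I) x = e_1 would require x_n proportional to (lambda/43)^(-n), which is not in l^2. So every |lambda| < 43 lies in the residual spectrum. The boundary |lambda| = 43 is in the approximate point spectrum (the spectrum is closed). Hence sigma(R) is the closed disk of radius 43.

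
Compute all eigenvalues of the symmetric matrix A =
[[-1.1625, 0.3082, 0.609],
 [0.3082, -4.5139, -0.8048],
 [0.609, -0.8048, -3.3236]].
sigma(A) ≈ {-5, -3, -1}

A is real symmetric, so its spectrum consists of real eigenvalues. Expanding the characteristic polynomial of the displayed matrix gives
  det(λ I - A) = p(λ) = λ^3 + (9)λ^2 + (23)λ + (15).
Solving p(λ) = 0 yields eigenvalues ≈ -5, -3, -1. (A is shown rounded to 4 decimals, so these recover the underlying integer eigenvalues to within that precision.)
Verification: the trace of A = -9 equals the sum of eigenvalues -9, and det(A) ≈ -14.9996 matches the eigenvalue product -15.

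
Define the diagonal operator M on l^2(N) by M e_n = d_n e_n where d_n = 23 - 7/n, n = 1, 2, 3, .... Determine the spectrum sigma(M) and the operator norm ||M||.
sigma(M) = {23 - 7/n : n ≥ 1} ∪ {23}; ||M|| = 23

A bounded diagonal operator on l^2 with diagonal entries d_n has spectrum equal to the closure of {d_n : n ≥ 1}: every d_n is an eigenvalue (with eigenvector e_n), so {d_n} ⊂ sigma(M); the spectrum is closed, so its closure is too; and for lambda not in the closure, (M - lambda I) has bounded inverse (the diagonal entries 1/(d_n - lambda) are bounded). For our sequence d_n = 23 - 7/n, n = 1, 2, 3, ...:
  - {d_n} = {23 - 7/n : n ≥ 1}; the only limit point is 23
  - closure = {23 - 7/n : n ≥ 1} ∪ {23}
For the norm: a diagonal operator has ||M|| = sup_n |d_n|. Here d_n = 23 - 7/n increases monotonically from d_1 = 16 toward 23, with all terms in [16, 23); so sup_n |d_n| = 23 (the supremum is the limit, not attained). So ||M|| = 23.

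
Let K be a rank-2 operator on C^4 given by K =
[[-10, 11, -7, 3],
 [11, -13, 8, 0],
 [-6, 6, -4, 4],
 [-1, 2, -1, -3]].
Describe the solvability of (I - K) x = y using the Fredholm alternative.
(I - K) is invertible (det(I - K) = 130 ≠ 0), so for every y in C^4 the equation (I - K) x = y has a unique solution.

K has rank 2 and factors as K = U V^T = u1 v1^T + u2 v2^T with u1 = (-3, 3, -2, 0), v1 = (3, -3, 2, -2), u2 = (-1, 2, 0, -1), v2 = (1, -2, 1, 3) (multiplying out reproduces the displayed K). The nonzero eigenvalues of U V^T coincide with those of the 2 x 2 matrix G = V^T U = [[v1·u1, v1·u2], [v2·u1, v2·u2]] = [[-22, -7], [-11, -8]], and by the Sylvester determinant identity det(I_4 - U V^T) = det(I_2 - V^T U) = det([[23, 7], [11, 9]]) = (23)(9) - (7)(11) = 130. (Direct check: I - K =
[[11, -11, 7, -3],
 [-11, 14, -8, 0],
 [6, -6, 5, -4],
 [1, -2, 1, 4]]
has determinant 130.) The finite-dimensional Fredholm alternative says: either (I - K) is invertible, or ker(I - K) ≠ {0} and then range(I - K) = ker((I - K)^*)^⊥, with dim ker(I - K) = dim ker((I - K)^*). Since det(I - K) ≠ 0, 1 is not an eigenvalue of K and ker(I - K) = {0}, so we are in the first case: for every y there is a unique x = (I - K)^(-1) y. (Explicitly, by the Woodbury identity, (I - U V^T)^(-1) = I + U (I_2 - G)^(-1) V^T.)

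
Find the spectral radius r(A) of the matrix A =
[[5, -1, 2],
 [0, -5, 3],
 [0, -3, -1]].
r(A) = 5

The eigenvalues of A are the roots of its characteristic polynomial. With M = A (coefficients from the trace, the sum of principal 2x2 minors, and det A):
  p(λ) = det(λ I - M) = λ^3 + λ^2 - 16λ - 70.
By the rational root theorem any rational root is an integer divisor of 70. Testing λ = 5: p(5) = 125 + 25 - 80 - 70 = 0, so λ = 5 is a root. Dividing out (λ - 5) leaves p(λ) = (λ - 5)(λ^2 + 6λ + 14). For λ^2 + 6λ + 14 the discriminant is -20. It is negative, so the roots are the complex-conjugate pair λ = -3 ± (sqrt(20)/2) i ≈ -3 ± 2.2361i. For a conjugate pair the product of the roots equals the constant term, so |λ|^2 = 14 and |λ| = sqrt(14) ≈ 3.7417.
Thus the eigenvalues (to 4 decimals) are -3 ± 2.2361i (modulus 3.7417); 5 (modulus 5). The spectral radius is the largest modulus: r(A) = 5. (Cross-check: r(A) ≤ ||A||_2 ≈ 6.7842; equality holds whenever A is normal, though it can also hold for some non-normal A.)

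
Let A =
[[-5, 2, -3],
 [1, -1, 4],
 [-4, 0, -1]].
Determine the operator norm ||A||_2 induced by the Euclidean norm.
||A||_2 ≈ 7.8846 (= sqrt(largest eigenvalue of A^T A))

||A||_2 = sigma_max(A) = sqrt(lambda_max(A^T A)). Form the symmetric matrix M = A^T A =
[[42, -11, 23],
 [-11, 5, -10],
 [23, -10, 26]].
Its characteristic polynomial (trace, sum of principal 2x2 minors, determinant of M give the coefficients) is
  p(λ) = det(λ I - M) = λ^3 - 73λ^2 + 682λ - 529.
No integer candidate from the rational root theorem (±divisors of 529) is a root, so the roots are irrational. The cubic discriminant is Δ = 853134137 > 0, so there are three distinct real roots. p(0) = -529 and p(1) = 81 have opposite signs, so a root lies in (0, 1); Newton's method refines it to λ ≈ 0.8526. p(9) = 425 and p(10) = -9 have opposite signs, so a root lies in (9, 10); Newton's method refines it to λ ≈ 9.9811. p(62) = -529 and p(63) = 2747 have opposite signs, so a root lies in (62, 63); Newton's method refines it to λ ≈ 62.1663. Check (Vieta): the three roots sum to 73, matching tr M = 73.
So the eigenvalues of A^T A are ≈ 0.8526, 9.9811, 62.1663 (all ≥ 0, as they must be for A^T A). The largest is λ_max ≈ 62.1663, hence ||A||_2 = sqrt(λ_max) ≈ 7.8846.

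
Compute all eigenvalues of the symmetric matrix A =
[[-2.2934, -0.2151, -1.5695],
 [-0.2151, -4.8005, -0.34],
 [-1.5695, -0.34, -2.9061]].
sigma(A) ≈ {-5, -4, -1}

A is real symmetric, so its spectrum consists of real eigenvalues. Expanding the characteristic polynomial of the displayed matrix gives
  det(λ I - A) = p(λ) = λ^3 + (10)λ^2 + (29)λ + (20).
Solving p(λ) = 0 yields eigenvalues ≈ -5, -4, -1. (A is shown rounded to 4 decimals, so these recover the underlying integer eigenvalues to within that precision.)
Verification: the trace of A = -10 equals the sum of eigenvalues -10, and det(A) ≈ -19.9994 matches the eigenvalue product -20.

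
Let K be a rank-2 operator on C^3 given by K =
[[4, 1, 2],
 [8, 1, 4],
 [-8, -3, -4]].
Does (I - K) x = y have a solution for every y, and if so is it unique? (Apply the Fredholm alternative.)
(I - K) is invertible (det(I - K) = 4 ≠ 0), so for every y in C^3 the equation (I - K) x = y has a unique solution.

K has rank 2 and factors as K = U V^T = u1 v1^T + u2 v2^T with u1 = (-1, -3, 1), v1 = (-2, 0, -1), u2 = (-1, -1, 3), v2 = (-2, -1, -1) (multiplying out reproduces the displayed K). The nonzero eigenvalues of U V^T coincide with those of the 2 x 2 matrix G = V^T U = [[v1·u1, v1·u2], [v2·u1, v2·u2]] = [[1, -1], [4, 0]], and by the Sylvester determinant identity det(I_3 - U V^T) = det(I_2 - V^T U) = det([[0, 1], [-4, 1]]) = (0)(1) - (1)(-4) = 4. (Direct check: I - K =
[[-3, -1, -2],
 [-8, 0, -4],
 [8, 3, 5]]
has determinant 4.) The finite-dimensional Fredholm alternative says: either (I - K) is invertible, or ker(I - K) ≠ {0} and then range(I - K) = ker((I - K)^*)^⊥, with dim ker(I - K) = dim ker((I - K)^*). Since det(I - K) ≠ 0, 1 is not an eigenvalue of K and ker(I - K) = {0}, so we are in the first case: for every y there is a unique x = (I - K)^(-1) y. (Explicitly, by the Woodbury identity, (I - U V^T)^(-1) = I + U (I_2 - G)^(-1) V^T.)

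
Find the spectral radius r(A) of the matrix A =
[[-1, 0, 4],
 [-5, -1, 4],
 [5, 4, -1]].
r(A) = (6 + sqrt(96))/2 ≈ 7.899

The eigenvalues of A are the roots of its characteristic polynomial. With M = A (coefficients from the trace, the sum of principal 2x2 minors, and det A):
  p(λ) = det(λ I - M) = λ^3 + 3λ^2 - 33λ + 45.
By the rational root theorem any rational root is an integer divisor of 45. Testing λ = 3: p(3) = 27 + 27 - 99 + 45 = 0, so λ = 3 is a root. Dividing out (λ - 3) leaves p(λ) = (λ - 3)(λ^2 + 6λ - 15). For λ^2 + 6λ - 15 the discriminant is 96. It is nonnegative but not a perfect square, so the roots are real and irrational: λ = (-6 ± sqrt(96))/2 ≈ 1.899, -7.899.
Thus the eigenvalues (to 4 decimals) are 1.899 (modulus 1.899); -7.899 (modulus 7.899); 3 (modulus 3). The spectral radius is the largest modulus: r(A) = (6 + sqrt(96))/2 ≈ 7.899. (Cross-check: r(A) ≤ ||A||_2 ≈ 9.0569; equality holds whenever A is normal, though it can also hold for some non-normal A.)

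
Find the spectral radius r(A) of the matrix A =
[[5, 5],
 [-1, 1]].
r(A) = sqrt(10) ≈ 3.1623

The eigenvalues of A are the roots of its characteristic polynomial. With M = A (coefficients from the trace and determinant):
  p(λ) = det(λ I - M) = λ^2 - 6λ + 10.
For λ^2 - 6λ + 10 the discriminant is -4. It is negative, so the roots are the complex-conjugate pair λ = 3 ± (sqrt(4)/2) i ≈ 3 ± 1i. For a conjugate pair the product of the roots equals the constant term, so |λ|^2 = 10 and |λ| = sqrt(10) ≈ 3.1623.
Thus the eigenvalues (to 4 decimals) are 3 ± 1i (modulus 3.1623). The spectral radius is the largest modulus: r(A) = sqrt(10) ≈ 3.1623. (Cross-check: r(A) ≤ ||A||_2 ≈ 7.0711; equality holds whenever A is normal, though it can also hold for some non-normal A.)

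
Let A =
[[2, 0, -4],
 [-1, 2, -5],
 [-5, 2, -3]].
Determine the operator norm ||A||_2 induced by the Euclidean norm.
||A||_2 ≈ 7.9175 (= sqrt(largest eigenvalue of A^T A))

||A||_2 = sigma_max(A) = sqrt(lambda_max(A^T A)). Form the symmetric matrix M = A^T A =
[[30, -12, 12],
 [-12, 8, -16],
 [12, -16, 50]].
Its characteristic polynomial (trace, sum of principal 2x2 minors, determinant of M give the coefficients) is
  p(λ) = det(λ I - M) = λ^3 - 88λ^2 + 1596λ - 576.
No integer candidate from the rational root theorem (±divisors of 576) is a root, so the roots are irrational. The cubic discriminant is Δ = 3341309184 > 0, so there are three distinct real roots. p(0) = -576 and p(1) = 933 have opposite signs, so a root lies in (0, 1); Newton's method refines it to λ ≈ 0.3684. p(24) = 864 and p(25) = -51 have opposite signs, so a root lies in (24, 25); Newton's method refines it to λ ≈ 24.9451. p(62) = -1568 and p(63) = 747 have opposite signs, so a root lies in (62, 63); Newton's method refines it to λ ≈ 62.6866. Check (Vieta): the three roots sum to 88, matching tr M = 88.
So the eigenvalues of A^T A are ≈ 0.3684, 24.9451, 62.6866 (all ≥ 0, as they must be for A^T A). The largest is λ_max ≈ 62.6866, hence ||A||_2 = sqrt(λ_max) ≈ 7.9175.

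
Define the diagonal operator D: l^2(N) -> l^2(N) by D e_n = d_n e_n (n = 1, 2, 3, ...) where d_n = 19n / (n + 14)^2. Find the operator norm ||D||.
||D|| = 19/56 (attained at n = 14)

For D diagonal, ||D|| = sup_n |d_n|. Treat f(x) = 19x / (x + 14)^2 for real x > 0. By the quotient rule, f'(x) = 19(14 - x)/(x + 14)^3, which is positive for x < 14 and negative for x > 14. So f has a unique maximum at x = 14, and since 14 is a positive integer, the supremum over n ≥ 1 is attained at n = 14: d_14 = 19·14/(14 + 14)^2 = 19·14/784 = 19/56. Hence ||D|| = 19/56.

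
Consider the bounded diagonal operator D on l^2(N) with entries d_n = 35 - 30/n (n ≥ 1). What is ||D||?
||D|| = 35

For a diagonal operator on l^2 with entries d_n, ||D|| = sup_n |d_n|. Here d_1 = 5, d_2 = 20, ..., and d_n = 35 - 30/n increases monotonically toward 35. All terms lie in [5, 35), so |d_n| = d_n and the supremum is the limit 35, which is not attained by any individual d_n. Hence ||D|| = 35.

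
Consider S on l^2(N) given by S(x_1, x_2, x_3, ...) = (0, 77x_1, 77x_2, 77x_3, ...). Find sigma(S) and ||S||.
sigma(S) = closed disk {z in C : |z| ≤ 77}; ||S|| = 77

Note S = 77·U where U is the unit right shift (U x)_k = x_{k-1} (with x_0 := 0); so ||S|| = 77||U|| and sigma(S) = 77·sigma(U). ||S x||^2 = sum_{k≥1} |77x_k|^2 = 5929||x||^2, so ||S|| = 77 and sigma(S) ⊂ {|z| ≤ 77}. For any |lambda| < 77, the equation (S - lambda I) x = 0 forces x_1 = 0, then 77x_k = lambda x_{k+1} ⇒ x = 0, so S has no eigenvalues. But (S - lambda I) is not surjective for |lambda| < 77: solving (S - lambda I) x = e_1 would require x_n proportional to (lambda/77)^(-n), which is not in l^2. So every |lambda| < 77 lies in the residual spectrum. The boundary |lambda| = 77 is in the approximate point spectrum (the spectrum is closed). Hence sigma(S) is the closed disk of radius 77.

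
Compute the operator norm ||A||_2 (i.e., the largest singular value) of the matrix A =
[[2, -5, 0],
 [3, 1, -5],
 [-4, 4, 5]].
||A||_2 ≈ 9.4939 (= sqrt(largest eigenvalue of A^T A))

||A||_2 = sigma_max(A) = sqrt(lambda_max(A^T A)). Form the symmetric matrix M = A^T A =
[[29, -23, -35],
 [-23, 42, 15],
 [-35, 15, 50]].
Its characteristic polynomial (trace, sum of principal 2x2 minors, determinant of M give the coefficients) is
  p(λ) = det(λ I - M) = λ^3 - 121λ^2 + 2789λ - 625.
No integer candidate from the rational root theorem (±divisors of 625) is a root, so the roots are irrational. The cubic discriminant is Δ = 26465222560 > 0, so there are three distinct real roots. p(0) = -625 and p(1) = 2044 have opposite signs, so a root lies in (0, 1); Newton's method refines it to λ ≈ 0.2263. p(30) = 1145 and p(31) = -656 have opposite signs, so a root lies in (30, 31); Newton's method refines it to λ ≈ 30.6395. p(90) = -715 and p(91) = 4744 have opposite signs, so a root lies in (90, 91); Newton's method refines it to λ ≈ 90.1342. Check (Vieta): the three roots sum to 121, matching tr M = 121.
So the eigenvalues of A^T A are ≈ 0.2263, 30.6395, 90.1342 (all ≥ 0, as they must be for A^T A). The largest is λ_max ≈ 90.1342, hence ||A||_2 = sqrt(λ_max) ≈ 9.4939.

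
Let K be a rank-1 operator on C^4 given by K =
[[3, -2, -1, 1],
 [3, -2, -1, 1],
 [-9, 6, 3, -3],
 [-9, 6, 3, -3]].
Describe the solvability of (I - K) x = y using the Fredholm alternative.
(I - K) is singular (det(I - K) = 0, i.e. 1 ∈ sigma(K)). (I - K) x = y is solvable iff y ⊥ ker((I - K)^*) = span{(3, -2, -1, 1)}, i.e. iff 3y_1 - 2y_2 - y_3 + y_4 = 0. When solvable, the solutions are x = y + c·(1, 1, -3, -3), c arbitrary (ker(I - K) = span{(1, 1, -3, -3)}, dimension 1).

K has rank 1, so it is an outer product K = u v^T: every row of K is a multiple of one row vector. Reading off the entries, u = (1, 1, -3, -3) and v = (3, -2, -1, 1) (row i of K equals u_i·v^T). A rank-one matrix u v^T satisfies K u = u (v·u) and kills the (3)-dimensional subspace v^⊥, so its characteristic polynomial is lambda^3 (lambda - v·u) with v·u = tr K = 1. Hence the eigenvalues of I - K are 1 (multiplicity 3) and 1 - (1) = 0, so det(I - K) = 0. (Direct check: I - K =
[[-2, 2, 1, -1],
 [-3, 3, 1, -1],
 [9, -6, -2, 3],
 [9, -6, -3, 4]]
has determinant 0.) So 1 is an eigenvalue of K and (I - K) is not invertible. The finite-dimensional Fredholm alternative says: either (I - K) is invertible, or ker(I - K) ≠ {0} and then range(I - K) = ker((I - K)^*)^⊥, with dim ker(I - K) = dim ker((I - K)^*). We are in the second case, so we need both kernels. Kernel of I - K: (I - K) u = u - u (v·u) = u - u = 0, so ker(I - K) = span{u} = span{(1, 1, -3, -3)} (it is exactly 1-dimensional because rank(I - K) = 3). Kernel of the adjoint: K is real, so (I - K)^* = I - K^T = I - v u^T, and (I - v u^T) v = v - v (u·v) = 0; hence ker((I - K)^*) = span{v} = span{(3, -2, -1, 1)}. Therefore (I - K) x = y is solvable iff <y, v> = 0, i.e. iff 3y_1 - 2y_2 - y_3 + y_4 = 0. When this holds, K y = u (v·y) = 0, so (I - K) y = y and x = y is a particular solution; the full solution set is the line x = y + c·u = y + c·(1, 1, -3, -3), c ∈ C.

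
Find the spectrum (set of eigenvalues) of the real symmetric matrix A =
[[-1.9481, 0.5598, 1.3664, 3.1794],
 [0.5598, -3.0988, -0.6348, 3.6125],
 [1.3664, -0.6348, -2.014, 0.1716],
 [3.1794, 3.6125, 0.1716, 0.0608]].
sigma(A) ≈ {-6, -4, -1, 4}

A is real symmetric, so its spectrum consists of real eigenvalues. Expanding the characteristic polynomial of the displayed matrix gives
  det(λ I - A) = p(λ) = λ^4 + (7)λ^3 + (-10)λ^2 + (-112.0016)λ + (-96).
Solving p(λ) = 0 yields eigenvalues ≈ -6, -4, -1, 4. (A is shown rounded to 4 decimals, so these recover the underlying integer eigenvalues to within that precision.)
Verification: the trace of A = -7 equals the sum of eigenvalues -7, and det(A) ≈ -96.0008 matches the eigenvalue product -96.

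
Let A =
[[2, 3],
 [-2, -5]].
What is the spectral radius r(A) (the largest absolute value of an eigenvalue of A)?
r(A) = 4

The eigenvalues of A are the roots of its characteristic polynomial. With M = A (coefficients from the trace and determinant):
  p(λ) = det(λ I - M) = λ^2 + 3λ - 4.
For λ^2 + 3λ - 4 the discriminant is 25. It is a perfect square (5^2), so the roots are rational: λ = (-3 ± 5)/2 = 1, -4.
Thus the eigenvalues (to 4 decimals) are 1 (modulus 1); -4 (modulus 4). The spectral radius is the largest modulus: r(A) = 4. (Cross-check: r(A) ≤ ||A||_2 ≈ 6.451; equality holds whenever A is normal, though it can also hold for some non-normal A.)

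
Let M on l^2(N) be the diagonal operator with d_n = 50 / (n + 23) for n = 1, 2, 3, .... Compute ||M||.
||M|| = 25/12 (attained at n = 1)

For M diagonal, ||M|| = sup_n |d_n| = sup_n 50/(n + 23). This is positive and strictly decreasing in n, so the supremum is attained at n = 1: d_1 = 50/(1 + 23) = 25/12. Hence ||M|| = 25/12.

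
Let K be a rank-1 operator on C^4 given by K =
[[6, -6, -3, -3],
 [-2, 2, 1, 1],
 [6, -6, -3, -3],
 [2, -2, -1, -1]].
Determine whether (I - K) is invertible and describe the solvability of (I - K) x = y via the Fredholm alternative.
(I - K) is invertible (det(I - K) = -3 ≠ 0), so for every y in C^4 the equation (I - K) x = y has a unique solution.

K has rank 1, so it is an outer product K = u v^T: every row of K is a multiple of one row vector. Reading off the entries, u = (3, -1, 3, 1) and v = (2, -2, -1, -1) (row i of K equals u_i·v^T). A rank-one matrix u v^T satisfies K u = u (v·u) and kills the (3)-dimensional subspace v^⊥, so its characteristic polynomial is lambda^3 (lambda - v·u) with v·u = tr K = 4. Hence the eigenvalues of I - K are 1 (multiplicity 3) and 1 - (4) = -3, so det(I - K) = -3. (Direct check: I - K =
[[-5, 6, 3, 3],
 [2, -1, -1, -1],
 [-6, 6, 4, 3],
 [-2, 2, 1, 2]]
has determinant -3.) The finite-dimensional Fredholm alternative says: either (I - K) is invertible, or ker(I - K) ≠ {0} and then range(I - K) = ker((I - K)^*)^⊥, with dim ker(I - K) = dim ker((I - K)^*). Since det(I - K) ≠ 0, 1 is not an eigenvalue of K and ker(I - K) = {0}, so we are in the first case: for every y there is a unique x = (I - K)^(-1) y. Explicitly, by the Sherman–Morrison formula, (I - u v^T)^(-1) = I + u v^T/(1 - v·u), i.e. (I - K)^(-1) = I + K/(-3).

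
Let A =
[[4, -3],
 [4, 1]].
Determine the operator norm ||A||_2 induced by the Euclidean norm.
||A||_2 = sqrt((42 + sqrt(740))/2) ≈ 5.8823 (= sqrt(largest eigenvalue of A^T A))

||A||_2 = sigma_max(A) = sqrt(lambda_max(A^T A)). Form the symmetric matrix M = A^T A =
[[32, -8],
 [-8, 10]].
Its characteristic polynomial (trace, determinant of M give the coefficients) is
  p(λ) = det(λ I - M) = λ^2 - 42λ + 256.
For λ^2 - 42λ + 256 the discriminant is 740. It is nonnegative but not a perfect square, so the roots are real and irrational: λ = (42 ± sqrt(740))/2 ≈ 34.6015, 7.3985.
So the eigenvalues of A^T A are ≈ 7.3985, 34.6015 (all ≥ 0, as they must be for A^T A). The largest is λ_max = (42 + sqrt(740))/2 ≈ 34.6015, hence ||A||_2 = sqrt(λ_max) = sqrt((42 + sqrt(740))/2) ≈ 5.8823.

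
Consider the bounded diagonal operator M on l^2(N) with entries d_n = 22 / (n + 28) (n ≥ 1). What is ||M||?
||M|| = 22/29 (attained at n = 1)

For M diagonal, ||M|| = sup_n |d_n| = sup_n 22/(n + 28). This is positive and strictly decreasing in n, so the supremum is attained at n = 1: d_1 = 22/(1 + 28) = 22/29. Hence ||M|| = 22/29.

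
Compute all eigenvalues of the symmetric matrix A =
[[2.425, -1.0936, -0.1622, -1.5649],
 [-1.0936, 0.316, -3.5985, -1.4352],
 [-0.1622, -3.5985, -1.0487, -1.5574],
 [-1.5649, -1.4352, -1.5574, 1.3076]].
sigma(A) ≈ {-5, 1, 3, 4}

A is real symmetric, so its spectrum consists of real eigenvalues. Expanding the characteristic polynomial of the displayed matrix gives
  det(λ I - A) = p(λ) = λ^4 + (-3)λ^3 + (-21.001)λ^2 + (83.0019)λ + (-60).
Solving p(λ) = 0 yields eigenvalues ≈ -5, 1, 3, 4. (A is shown rounded to 4 decimals, so these recover the underlying integer eigenvalues to within that precision.)
Verification: the trace of A = 3 equals the sum of eigenvalues 3, and det(A) ≈ -59.9996 matches the eigenvalue product -60.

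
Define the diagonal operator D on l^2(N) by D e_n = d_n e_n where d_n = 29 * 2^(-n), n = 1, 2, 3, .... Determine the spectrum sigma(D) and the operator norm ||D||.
sigma(D) = {29 * 2^(-n) : n ≥ 1} ∪ {0}; ||D|| = 29/2

A bounded diagonal operator on l^2 with diagonal entries d_n has spectrum equal to the closure of {d_n : n ≥ 1}: every d_n is an eigenvalue (with eigenvector e_n), so {d_n} ⊂ sigma(D); the spectrum is closed, so its closure is too; and for lambda not in the closure, (D - lambda I) has bounded inverse (the diagonal entries 1/(d_n - lambda) are bounded). For our sequence d_n = 29 * 2^(-n), n = 1, 2, 3, ...:
  - {d_n} = {29 * 2^(-n) : n ≥ 1}; the only limit point is 0
  - closure = {29 * 2^(-n) : n ≥ 1} ∪ {0}
For the norm: a diagonal operator has ||D|| = sup_n |d_n|. Here d_n = 29 * 2^(-n) is positive and decreasing, so sup_n |d_n| = d_1 = 29/2. So ||D|| = 29/2.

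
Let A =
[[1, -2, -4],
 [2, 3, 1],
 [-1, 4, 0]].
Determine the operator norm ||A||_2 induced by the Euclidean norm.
||A||_2 ≈ 5.9637 (= sqrt(largest eigenvalue of A^T A))

||A||_2 = sigma_max(A) = sqrt(lambda_max(A^T A)). Form the symmetric matrix M = A^T A =
[[6, 0, -2],
 [0, 29, 11],
 [-2, 11, 17]].
Its characteristic polynomial (trace, sum of principal 2x2 minors, determinant of M give the coefficients) is
  p(λ) = det(λ I - M) = λ^3 - 52λ^2 + 644λ - 2116.
No integer candidate from the rational root theorem (±divisors of 2116) is a root, so the roots are irrational. The cubic discriminant is Δ = 17579728 > 0, so there are three distinct real roots. p(5) = -71 and p(6) = 92 have opposite signs, so a root lies in (5, 6); Newton's method refines it to λ ≈ 5.3839. p(11) = 7 and p(12) = -148 have opposite signs, so a root lies in (11, 12); Newton's method refines it to λ ≈ 11.0507. p(35) = -401 and p(36) = 332 have opposite signs, so a root lies in (35, 36); Newton's method refines it to λ ≈ 35.5654. Check (Vieta): the three roots sum to 52, matching tr M = 52.
So the eigenvalues of A^T A are ≈ 5.3839, 11.0507, 35.5654 (all ≥ 0, as they must be for A^T A). The largest is λ_max ≈ 35.5654, hence ||A||_2 = sqrt(λ_max) ≈ 5.9637.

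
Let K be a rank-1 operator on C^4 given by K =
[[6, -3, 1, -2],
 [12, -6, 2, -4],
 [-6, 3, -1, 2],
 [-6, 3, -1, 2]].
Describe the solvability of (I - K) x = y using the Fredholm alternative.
(I - K) is singular (det(I - K) = 0, i.e. 1 ∈ sigma(K)). (I - K) x = y is solvable iff y ⊥ ker((I - K)^*) = span{(6, -3, 1, -2)}, i.e. iff 6y_1 - 3y_2 + y_3 - 2y_4 = 0. When solvable, the solutions are x = y + c·(1, 2, -1, -1), c arbitrary (ker(I - K) = span{(1, 2, -1, -1)}, dimension 1).

K has rank 1, so it is an outer product K = u v^T: every row of K is a multiple of one row vector. Reading off the entries, u = (1, 2, -1, -1) and v = (6, -3, 1, -2) (row i of K equals u_i·v^T). A rank-one matrix u v^T satisfies K u = u (v·u) and kills the (3)-dimensional subspace v^⊥, so its characteristic polynomial is lambda^3 (lambda - v·u) with v·u = tr K = 1. Hence the eigenvalues of I - K are 1 (multiplicity 3) and 1 - (1) = 0, so det(I - K) = 0. (Direct check: I - K =
[[-5, 3, -1, 2],
 [-12, 7, -2, 4],
 [6, -3, 2, -2],
 [6, -3, 1, -1]]
has determinant 0.) So 1 is an eigenvalue of K and (I - K) is not invertible. The finite-dimensional Fredholm alternative says: either (I - K) is invertible, or ker(I - K) ≠ {0} and then range(I - K) = ker((I - K)^*)^⊥, with dim ker(I - K) = dim ker((I - K)^*). We are in the second case, so we need both kernels. Kernel of I - K: (I - K) u = u - u (v·u) = u - u = 0, so ker(I - K) = span{u} = span{(1, 2, -1, -1)} (it is exactly 1-dimensional because rank(I - K) = 3). Kernel of the adjoint: K is real, so (I - K)^* = I - K^T = I - v u^T, and (I - v u^T) v = v - v (u·v) = 0; hence ker((I - K)^*) = span{v} = span{(6, -3, 1, -2)}. Therefore (I - K) x = y is solvable iff <y, v> = 0, i.e. iff 6y_1 - 3y_2 + y_3 - 2y_4 = 0. When this holds, K y = u (v·y) = 0, so (I - K) y = y and x = y is a particular solution; the full solution set is the line x = y + c·u = y + c·(1, 2, -1, -1), c ∈ C.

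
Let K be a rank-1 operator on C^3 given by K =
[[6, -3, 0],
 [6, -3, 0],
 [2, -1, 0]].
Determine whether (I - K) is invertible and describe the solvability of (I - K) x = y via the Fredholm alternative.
(I - K) is invertible (det(I - K) = -2 ≠ 0), so for every y in C^3 the equation (I - K) x = y has a unique solution.

K has rank 1, so it is an outer product K = u v^T: every row of K is a multiple of one row vector. Reading off the entries, u = (-3, -3, -1) and v = (-2, 1, 0) (row i of K equals u_i·v^T). A rank-one matrix u v^T satisfies K u = u (v·u) and kills the (2)-dimensional subspace v^⊥, so its characteristic polynomial is lambda^2 (lambda - v·u) with v·u = tr K = 3. Hence the eigenvalues of I - K are 1 (multiplicity 2) and 1 - (3) = -2, so det(I - K) = -2. (Direct check: I - K =
[[-5, 3, 0],
 [-6, 4, 0],
 [-2, 1, 1]]
has determinant -2.) The finite-dimensional Fredholm alternative says: either (I - K) is invertible, or ker(I - K) ≠ {0} and then range(I - K) = ker((I - K)^*)^⊥, with dim ker(I - K) = dim ker((I - K)^*). Since det(I - K) ≠ 0, 1 is not an eigenvalue of K and ker(I - K) = {0}, so we are in the first case: for every y there is a unique x = (I - K)^(-1) y. Explicitly, by the Sherman–Morrison formula, (I - u v^T)^(-1) = I + u v^T/(1 - v·u), i.e. (I - K)^(-1) = I + K/(-2).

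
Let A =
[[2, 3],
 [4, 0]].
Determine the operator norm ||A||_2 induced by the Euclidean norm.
||A||_2 = sqrt((29 + sqrt(265))/2) ≈ 4.7581 (= sqrt(largest eigenvalue of A^T A))

||A||_2 = sigma_max(A) = sqrt(lambda_max(A^T A)). Form the symmetric matrix M = A^T A =
[[20, 6],
 [6, 9]].
Its characteristic polynomial (trace, determinant of M give the coefficients) is
  p(λ) = det(λ I - M) = λ^2 - 29λ + 144.
For λ^2 - 29λ + 144 the discriminant is 265. It is nonnegative but not a perfect square, so the roots are real and irrational: λ = (29 ± sqrt(265))/2 ≈ 22.6394, 6.3606.
So the eigenvalues of A^T A are ≈ 6.3606, 22.6394 (all ≥ 0, as they must be for A^T A). The largest is λ_max = (29 + sqrt(265))/2 ≈ 22.6394, hence ||A||_2 = sqrt(λ_max) = sqrt((29 + sqrt(265))/2) ≈ 4.7581.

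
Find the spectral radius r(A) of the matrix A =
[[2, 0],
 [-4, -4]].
r(A) = 4

The eigenvalues of A are the roots of its characteristic polynomial. With M = A (coefficients from the trace and determinant):
  p(λ) = det(λ I - M) = λ^2 + 2λ - 8.
For λ^2 + 2λ - 8 the discriminant is 36. It is a perfect square (6^2), so the roots are rational: λ = (-2 ± 6)/2 = 2, -4.
Thus the eigenvalues (to 4 decimals) are 2 (modulus 2); -4 (modulus 4). The spectral radius is the largest modulus: r(A) = 4. (Cross-check: r(A) ≤ ||A||_2 ≈ 5.8416; equality holds whenever A is normal, though it can also hold for some non-normal A.)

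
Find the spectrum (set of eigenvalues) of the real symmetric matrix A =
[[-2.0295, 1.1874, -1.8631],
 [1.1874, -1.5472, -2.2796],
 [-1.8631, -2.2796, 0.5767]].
sigma(A) ≈ {-3, 3} (-3 with multiplicity 2)

A is real symmetric, so its spectrum consists of real eigenvalues. Expanding the characteristic polynomial of the displayed matrix gives
  det(λ I - A) = p(λ) = λ^3 + (3)λ^2 + (-9)λ + (-27).
Solving p(λ) = 0 yields eigenvalues ≈ -3, -3, 3. (A is shown rounded to 4 decimals, so these recover the underlying integer eigenvalues to within that precision.)
Verification: the trace of A = -3 equals the sum of eigenvalues -3, and det(A) ≈ 27.0008 matches the eigenvalue product 27.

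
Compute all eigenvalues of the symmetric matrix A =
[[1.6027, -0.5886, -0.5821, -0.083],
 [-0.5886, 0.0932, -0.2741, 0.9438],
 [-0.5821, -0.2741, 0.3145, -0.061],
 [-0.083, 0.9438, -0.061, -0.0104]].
sigma(A) ≈ {-1, 0, 1, 2}

A is real symmetric, so its spectrum consists of real eigenvalues. Expanding the characteristic polynomial of the displayed matrix gives
  det(λ I - A) = p(λ) = λ^4 + (-2)λ^3 + (-1)λ^2 + (2)λ + (0).
Solving p(λ) = 0 yields eigenvalues ≈ -1, 0, 1, 2. (A is shown rounded to 4 decimals, so these recover the underlying integer eigenvalues to within that precision.)
Verification: the trace of A = 2 equals the sum of eigenvalues 2, and det(A) ≈ -0.0001 matches the eigenvalue product 0.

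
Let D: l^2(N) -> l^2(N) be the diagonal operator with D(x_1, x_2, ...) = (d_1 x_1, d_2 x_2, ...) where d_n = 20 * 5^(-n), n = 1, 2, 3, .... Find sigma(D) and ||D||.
sigma(D) = {20 * 5^(-n) : n ≥ 1} ∪ {0}; ||D|| = 4

A bounded diagonal operator on l^2 with diagonal entries d_n has spectrum equal to the closure of {d_n : n ≥ 1}: every d_n is an eigenvalue (with eigenvector e_n), so {d_n} ⊂ sigma(D); the spectrum is closed, so its closure is too; and for lambda not in the closure, (D - lambda I) has bounded inverse (the diagonal entries 1/(d_n - lambda) are bounded). For our sequence d_n = 20 * 5^(-n), n = 1, 2, 3, ...:
  - {d_n} = {20 * 5^(-n) : n ≥ 1}; the only limit point is 0
  - closure = {20 * 5^(-n) : n ≥ 1} ∪ {0}
For the norm: a diagonal operator has ||D|| = sup_n |d_n|. Here d_n = 20 * 5^(-n) is positive and decreasing, so sup_n |d_n| = d_1 = 20/5 = 4. So ||D|| = 4.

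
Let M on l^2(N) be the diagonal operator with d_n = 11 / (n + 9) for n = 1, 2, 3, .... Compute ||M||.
||M|| = 11/10 (attained at n = 1)

For M diagonal, ||M|| = sup_n |d_n| = sup_n 11/(n + 9). This is positive and strictly decreasing in n, so the supremum is attained at n = 1: d_1 = 11/(1 + 9) = 11/10. Hence ||M|| = 11/10.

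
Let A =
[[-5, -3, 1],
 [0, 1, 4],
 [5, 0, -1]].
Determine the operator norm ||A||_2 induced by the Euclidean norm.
||A||_2 ≈ 7.5608 (= sqrt(largest eigenvalue of A^T A))

||A||_2 = sigma_max(A) = sqrt(lambda_max(A^T A)). Form the symmetric matrix M = A^T A =
[[50, 15, -10],
 [15, 10, 1],
 [-10, 1, 18]].
Its characteristic polynomial (trace, sum of principal 2x2 minors, determinant of M give the coefficients) is
  p(λ) = det(λ I - M) = λ^3 - 78λ^2 + 1254λ - 3600.
No integer candidate from the rational root theorem (±divisors of 3600) is a root, so the roots are irrational. The cubic discriminant is Δ = 834195888 > 0, so there are three distinct real roots. p(3) = -513 and p(4) = 232 have opposite signs, so a root lies in (3, 4); Newton's method refines it to λ ≈ 3.6686. p(17) = 89 and p(18) = -468 have opposite signs, so a root lies in (17, 18); Newton's method refines it to λ ≈ 17.1662. p(57) = -351 and p(58) = 1852 have opposite signs, so a root lies in (57, 58); Newton's method refines it to λ ≈ 57.1652. Check (Vieta): the three roots sum to 78, matching tr M = 78.
So the eigenvalues of A^T A are ≈ 3.6686, 17.1662, 57.1652 (all ≥ 0, as they must be for A^T A). The largest is λ_max ≈ 57.1652, hence ||A||_2 = sqrt(λ_max) ≈ 7.5608.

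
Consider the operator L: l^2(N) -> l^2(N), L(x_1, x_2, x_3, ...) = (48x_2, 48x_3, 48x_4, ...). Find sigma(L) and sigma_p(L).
sigma(L) = closed disk {z in C : |z| ≤ 48}; sigma_p(L) = open disk {z in C : |z| < 48}

Note L = 48·V where V is the unit left shift (V x)_k = x_{k+1}; so sigma(L) = 48·sigma(V) and ||L|| = 48||V||. ||L x||^2 = 2304sum_{k≥2} |x_k|^2 ≤ 2304||x||^2, with equality on {x : x_1 = 0}, so ||L|| = 48. For any lambda with |lambda| < 48, set r = lambda/48 (|r| < 1); the vector x = (1, r, r^2, ...) is in l^2 and satisfies L x = 48(r, r^2, ...) = lambda x, so lambda is an eigenvalue. On the boundary |lambda| = 48 the geometric series diverges, so no l^2 eigenvector exists, but these lambda lie in the approximate point spectrum. Hence sigma(L) is the closed disk of radius 48 and sigma_p(L) is the open disk.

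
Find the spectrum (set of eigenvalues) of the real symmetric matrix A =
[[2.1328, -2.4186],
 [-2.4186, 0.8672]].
sigma(A) ≈ {-1, 4}

A is real symmetric, so its spectrum consists of real eigenvalues. Expanding the characteristic polynomial of the displayed matrix gives
  det(λ I - A) = p(λ) = λ^2 + (-3)λ + (-4).
Solving p(λ) = 0 yields eigenvalues ≈ -1, 4. (A is shown rounded to 4 decimals, so these recover the underlying integer eigenvalues to within that precision.)
Verification: the trace of A = 3 equals the sum of eigenvalues 3, and det(A) ≈ -4.0001 matches the eigenvalue product -4.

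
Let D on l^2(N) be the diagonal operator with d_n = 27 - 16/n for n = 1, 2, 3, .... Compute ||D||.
||D|| = 27

For a diagonal operator on l^2 with entries d_n, ||D|| = sup_n |d_n|. Here d_1 = 11, d_2 = 19, ..., and d_n = 27 - 16/n increases monotonically toward 27. All terms lie in [11, 27), so |d_n| = d_n and the supremum is the limit 27, which is not attained by any individual d_n. Hence ||D|| = 27.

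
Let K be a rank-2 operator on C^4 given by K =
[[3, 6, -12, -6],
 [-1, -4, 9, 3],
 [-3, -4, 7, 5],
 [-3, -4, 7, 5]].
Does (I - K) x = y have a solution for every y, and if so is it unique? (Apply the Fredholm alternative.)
(I - K) is invertible (det(I - K) = -34 ≠ 0), so for every y in C^4 the equation (I - K) x = y has a unique solution.

K has rank 2 and factors as K = U V^T = u1 v1^T + u2 v2^T with u1 = (3, -3, -1, -1), v1 = (-1, 0, -1, 1), u2 = (-3, 2, 2, 2), v2 = (-2, -2, 3, 3) (multiplying out reproduces the displayed K). The nonzero eigenvalues of U V^T coincide with those of the 2 x 2 matrix G = V^T U = [[v1·u1, v1·u2], [v2·u1, v2·u2]] = [[-3, 3], [-6, 14]], and by the Sylvester determinant identity det(I_4 - U V^T) = det(I_2 - V^T U) = det([[4, -3], [6, -13]]) = (4)(-13) - (-3)(6) = -34. (Direct check: I - K =
[[-2, -6, 12, 6],
 [1, 5, -9, -3],
 [3, 4, -6, -5],
 [3, 4, -7, -4]]
has determinant -34.) The finite-dimensional Fredholm alternative says: either (I - K) is invertible, or ker(I - K) ≠ {0} and then range(I - K) = ker((I - K)^*)^⊥, with dim ker(I - K) = dim ker((I - K)^*). Since det(I - K) ≠ 0, 1 is not an eigenvalue of K and ker(I - K) = {0}, so we are in the first case: for every y there is a unique x = (I - K)^(-1) y. (Explicitly, by the Woodbury identity, (I - U V^T)^(-1) = I + U (I_2 - G)^(-1) V^T.)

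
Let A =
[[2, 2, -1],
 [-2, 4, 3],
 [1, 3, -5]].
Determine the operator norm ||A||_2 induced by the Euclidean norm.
||A||_2 ≈ 6.466 (= sqrt(largest eigenvalue of A^T A))

||A||_2 = sigma_max(A) = sqrt(lambda_max(A^T A)). Form the symmetric matrix M = A^T A =
[[9, -1, -13],
 [-1, 29, -5],
 [-13, -5, 35]].
Its characteristic polynomial (trace, sum of principal 2x2 minors, determinant of M give the coefficients) is
  p(λ) = det(λ I - M) = λ^3 - 73λ^2 + 1396λ - 3844.
No integer candidate from the rational root theorem (±divisors of 3844) is a root, so the roots are irrational. The cubic discriminant is Δ = 173783792 > 0, so there are three distinct real roots. p(3) = -286 and p(4) = 636 have opposite signs, so a root lies in (3, 4); Newton's method refines it to λ ≈ 3.296. p(27) = 314 and p(28) = -36 have opposite signs, so a root lies in (27, 28); Newton's method refines it to λ ≈ 27.8945. p(41) = -400 and p(42) = 104 have opposite signs, so a root lies in (41, 42); Newton's method refines it to λ ≈ 41.8095. Check (Vieta): the three roots sum to 73, matching tr M = 73.
So the eigenvalues of A^T A are ≈ 3.296, 27.8945, 41.8095 (all ≥ 0, as they must be for A^T A). The largest is λ_max ≈ 41.8095, hence ||A||_2 = sqrt(λ_max) ≈ 6.466.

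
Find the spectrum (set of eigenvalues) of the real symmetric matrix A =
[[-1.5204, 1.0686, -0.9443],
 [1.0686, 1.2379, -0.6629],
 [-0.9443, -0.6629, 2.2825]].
sigma(A) ≈ {-2, 1, 3}

A is real symmetric, so its spectrum consists of real eigenvalues. Expanding the characteristic polynomial of the displayed matrix gives
  det(λ I - A) = p(λ) = λ^3 + (-2)λ^2 + (-5)λ + (6).
Solving p(λ) = 0 yields eigenvalues ≈ -2, 1, 3. (A is shown rounded to 4 decimals, so these recover the underlying integer eigenvalues to within that precision.)
Verification: the trace of A = 2 equals the sum of eigenvalues 2, and det(A) ≈ -6.0002 matches the eigenvalue product -6.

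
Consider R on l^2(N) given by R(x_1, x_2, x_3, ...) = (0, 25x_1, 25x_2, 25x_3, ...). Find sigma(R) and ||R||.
sigma(R) = closed disk {z in C : |z| ≤ 25}; ||R|| = 25

Note R = 25·U where U is the unit right shift (U x)_k = x_{k-1} (with x_0 := 0); so ||R|| = 25||U|| and sigma(R) = 25·sigma(U). ||R x||^2 = sum_{k≥1} |25x_k|^2 = 625||x||^2, so ||R|| = 25 and sigma(R) ⊂ {|z| ≤ 25}. For any |lambda| < 25, the equation (R - lambda I) x = 0 forces x_1 = 0, then 25x_k = lambda x_{k+1} ⇒ x = 0, so R has no eigenvalues. But (R - lambda I) is not surjective for |lambda| < 25: solving (R - lambda I) x = e_1 would require x_n proportional to (lambda/25)^(-n), which is not in l^2. So every |lambda| < 25 lies in the residual spectrum. The boundary |lambda| = 25 is in the approximate point spectrum (the spectrum is closed). Hence sigma(R) is the closed disk of radius 25.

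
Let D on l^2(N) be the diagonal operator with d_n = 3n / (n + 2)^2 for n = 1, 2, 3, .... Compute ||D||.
||D|| = 3/8 (attained at n = 2)

For D diagonal, ||D|| = sup_n |d_n|. Treat f(x) = 3x / (x + 2)^2 for real x > 0. By the quotient rule, f'(x) = 3(2 - x)/(x + 2)^3, which is positive for x < 2 and negative for x > 2. So f has a unique maximum at x = 2, and since 2 is a positive integer, the supremum over n ≥ 1 is attained at n = 2: d_2 = 3·2/(2 + 2)^2 = 3·2/16 = 3/8. Hence ||D|| = 3/8.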